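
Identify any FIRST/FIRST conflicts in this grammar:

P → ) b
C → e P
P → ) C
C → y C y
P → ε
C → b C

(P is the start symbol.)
A FIRST/FIRST conflict occurs when two productions N → α and N → β for the same non-terminal have FIRST(α) ∩ FIRST(β) ≠ ∅ (with ε ∈ FIRST of a nullable right-hand side, so two nullable alternatives also conflict).

Productions for P:
  P → ) b: FIRST = { ')' }
  P → ) C: FIRST = { ')' }
  P → ε: FIRST = { ε }
Productions for C:
  C → e P: FIRST = { 'e' }
  C → y C y: FIRST = { 'y' }
  C → b C: FIRST = { 'b' }

Conflict for P: P → ) b and P → ) C
  Overlap: { ')' }

Answer: Yes. P → ')' b / P → ')' C on { ')' }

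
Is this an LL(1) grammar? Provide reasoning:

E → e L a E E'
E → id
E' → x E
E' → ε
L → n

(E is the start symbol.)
A grammar is LL(1) if for each non-terminal N with multiple productions, the predict sets of those productions are pairwise disjoint, where PREDICT(N → α) = (FIRST(α) \ {ε}) ∪ (FOLLOW(N) if α ⇒* ε).

Relevant sets:
  FOLLOW(E') = { $, 'x' }

For E:
  PREDICT(E → e L a E E') = { 'e' }
  PREDICT(E → id) = { 'id' }
For E':
  PREDICT(E' → x E) = { 'x' }
  PREDICT(E' → ε) = { $, 'x' }
L has a single production, so nothing to check there.

Conflict found: Predict set conflict for E': { 'x' }
The grammar is NOT LL(1).

Answer: No. Predict set conflict for E': { 'x' }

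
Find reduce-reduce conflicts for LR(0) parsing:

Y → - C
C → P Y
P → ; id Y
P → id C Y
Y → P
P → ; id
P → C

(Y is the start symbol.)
Yes — I13: [P → C .] vs [Y → - C .]

Augment with Y' → Y and build the canonical LR(0) collection (I0 = CLOSURE({[Y' → . Y]}), then GOTO on every symbol after a dot until no new states appear). It has 14 states:
  I0: { [C → . P Y], [P → . ; id Y], [P → . ; id], [P → . C], [P → . id C Y], [Y → . - C], [Y → . P], [Y' → . Y] }  — shift
  I1: { [C → . P Y], [P → . ; id Y], [P → . ; id], [P → . C], [P → . id C Y], [Y → - . C] }  — shift
  I2: { [P → ; . id Y], [P → ; . id] }  — shift
  I3: { [P → C .] }  — reduce
  I4: { [C → . P Y], [C → P . Y], [P → . ; id Y], [P → . ; id], [P → . C], [P → . id C Y], [Y → . - C], [Y → . P], [Y → P .] }  — shift, reduce
  I5: { [Y' → Y .] }  — accept
  I6: { [C → . P Y], [P → . ; id Y], [P → . ; id], [P → . C], [P → . id C Y], [P → id . C Y] }  — shift
  I7: { [C → . P Y], [P → . ; id Y], [P → . ; id], [P → . C], [P → . id C Y], [P → C .], [P → id C . Y], [Y → . - C], [Y → . P] }  — shift, reduce
  I8: { [C → . P Y], [C → P . Y], [P → . ; id Y], [P → . ; id], [P → . C], [P → . id C Y], [Y → . - C], [Y → . P] }  — shift
  I9: { [C → P Y .] }  — reduce
  I10: { [P → id C Y .] }  — reduce
  I11: { [C → . P Y], [P → . ; id Y], [P → . ; id], [P → . C], [P → . id C Y], [P → ; id . Y], [P → ; id .], [Y → . - C], [Y → . P] }  — shift, reduce
  I12: { [P → ; id Y .] }  — reduce
  I13: { [P → C .], [Y → - C .] }  — 2 reduces

I13 contains complete items [P → C .], [Y → - C .] — reduce-reduce conflict.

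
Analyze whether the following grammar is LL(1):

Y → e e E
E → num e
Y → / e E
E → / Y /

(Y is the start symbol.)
For Y:
  PREDICT(Y → e e E) = { 'e' }
  PREDICT(Y → '/' e E) = { '/' }
For E:
  PREDICT(E → num e) = { 'num' }
  PREDICT(E → '/' Y '/') = { '/' }

All predict sets are disjoint. The grammar IS LL(1).

Answer: Yes, the grammar is LL(1).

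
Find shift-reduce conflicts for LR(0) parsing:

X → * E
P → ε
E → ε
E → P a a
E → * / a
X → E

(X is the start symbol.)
A shift-reduce conflict occurs when an LR(0) state has both:
  - a complete (reduce) item [A → α .] (dot at the end), and
  - a shift item [B → β . c γ] (dot before a terminal).

Augment with X' → X and build the canonical LR(0) collection (I0 = CLOSURE({[X' → . X]}), then GOTO on every symbol after a dot until no new states appear). It has 11 states:
  I0: { [E → . * / a], [E → . P a a], [E → .], [P → .], [X → . * E], [X → . E], [X' → . X] }  — shift, 2 reduces
  I1: { [E → * . / a], [E → . * / a], [E → . P a a], [E → .], [P → .], [X → * . E] }  — shift, 2 reduces
  I2: { [X → E .] }  — reduce
  I3: { [E → P . a a] }  — shift
  I4: { [X' → X .] }  — accept
  I5: { [E → P a . a] }  — shift
  I6: { [E → P a a .] }  — reduce
  I7: { [E → * . / a] }  — shift
  I8: { [E → * / . a] }  — shift
  I9: { [X → * E .] }  — reduce
  I10: { [E → * / a .] }  — reduce

I0 contains reduce items [E → .], [P → .] and shift items [E → . * / a], [X → . * E] — shift-reduce conflict.
I1 contains reduce items [E → .], [P → .] and shift items [E → . * / a], [E → * . / a] — shift-reduce conflict.

Answer: Yes — I0: [E → .] vs [E → . * / a]; I1: [E → .] vs [E → . * / a]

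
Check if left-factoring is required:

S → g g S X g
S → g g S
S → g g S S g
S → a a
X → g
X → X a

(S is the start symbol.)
Left-factoring is needed when two productions for the same non-terminal
share a common prefix on the right-hand side.

Productions for S:
  S → g g S X g
  S → g g S
  S → g g S S g
  S → a a
Productions for X:
  X → g
  X → X a

Found common prefix 'g g S' in productions for S

Answer: Yes, S has productions with common prefix 'g g S'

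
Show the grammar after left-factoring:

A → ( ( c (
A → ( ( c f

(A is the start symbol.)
A → ( ( c A'
A' → (
A' → f

Left-factoring transforms A → αβ₁ | αβ₂ into A → αA' and A' → β₁ | β₂
(α is the longest common prefix among the alternatives). Repeat until
no nonterminal has two alternatives with a common prefix.

Round 1: A has alternatives sharing prefix '( ( c'. Introduce A': A → ( ( c A'
  Add: A' → (
  Add: A' → f

No remaining common prefixes — done.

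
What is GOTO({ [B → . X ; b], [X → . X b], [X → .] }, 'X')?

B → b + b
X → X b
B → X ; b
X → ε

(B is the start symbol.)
GOTO(I, 'X') = CLOSURE({ [A → αX.β] : [A → α.Xβ] ∈ I, X = 'X' })

Items with dot before 'X', with the dot advanced:
  [B → . X ; b] → [B → X . ; b]
  [X → . X b] → [X → X . b]
Closure adds nothing (no advanced item has the dot before a non-terminal).

GOTO = { [B → X . ; b], [X → X . b] }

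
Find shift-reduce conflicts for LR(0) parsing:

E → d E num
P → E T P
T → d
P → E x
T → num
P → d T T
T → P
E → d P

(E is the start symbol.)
Yes — I8: [T → d .] vs [E → . d E num]

A shift-reduce conflict occurs when an LR(0) state has both:
  - a complete (reduce) item [A → α .] (dot at the end), and
  - a shift item [B → β . c γ] (dot before a terminal).

Augment with E' → E and build the canonical LR(0) collection (I0 = CLOSURE({[E' → . E]}), then GOTO on every symbol after a dot until no new states appear). It has 17 states:
  I0: { [E → . d E num], [E → . d P], [E' → . E] }  — shift
  I1: { [E' → E .] }  — accept
  I2: { [E → . d E num], [E → . d P], [E → d . E num], [E → d . P], [P → . E T P], [P → . E x], [P → . d T T] }  — shift
  I3: { [E → . d E num], [E → . d P], [E → d E . num], [P → . E T P], [P → . E x], [P → . d T T], [P → E . T P], [P → E . x], [T → . P], [T → . d], [T → . num] }  — shift
  I4: { [E → d P .] }  — reduce
  I5: { [E → . d E num], [E → . d P], [E → d . E num], [E → d . P], [P → . E T P], [P → . E x], [P → . d T T], [P → d . T T], [T → . P], [T → . d], [T → . num] }  — shift
  I6: { [E → d P .], [T → P .] }  — 2 reduces
  I7: { [E → . d E num], [E → . d P], [P → . E T P], [P → . E x], [P → . d T T], [P → d T . T], [T → . P], [T → . d], [T → . num] }  — shift
  I8: { [E → . d E num], [E → . d P], [E → d . E num], [E → d . P], [P → . E T P], [P → . E x], [P → . d T T], [P → d . T T], [T → . P], [T → . d], [T → . num], [T → d .] }  — shift, reduce
  I9: { [T → num .] }  — reduce
  I10: { [E → . d E num], [E → . d P], [P → . E T P], [P → . E x], [P → . d T T], [P → E . T P], [P → E . x], [T → . P], [T → . d], [T → . num] }  — shift
  I11: { [T → P .] }  — reduce
  I12: { [P → d T T .] }  — reduce
  I13: { [E → . d E num], [E → . d P], [P → . E T P], [P → . E x], [P → . d T T], [P → E T . P] }  — shift
  I14: { [P → E x .] }  — reduce
  I15: { [P → E T P .] }  — reduce
  I16: { [E → d E num .], [T → num .] }  — 2 reduces

I8 contains reduce item [T → d .] and shift items [E → . d E num], [E → . d P], [P → . d T T], [T → . d], [T → . num] — shift-reduce conflict.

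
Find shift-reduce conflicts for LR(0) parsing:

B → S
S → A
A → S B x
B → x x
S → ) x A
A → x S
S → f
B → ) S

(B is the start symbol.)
Yes — I4: [B → S .] vs [A → . x S]; I8: [A → x S .] vs [A → . x S]; I9: [B → x x .] vs [A → . x S]; I16: [B → ) S .] vs [A → . x S]

Augment with B' → B and build the canonical LR(0) collection (I0 = CLOSURE({[B' → . B]}), then GOTO on every symbol after a dot until no new states appear). It has 18 states:
  I0: { [A → . S B x], [A → . x S], [B → . ) S], [B → . S], [B → . x x], [B' → . B], [S → . ) x A], [S → . A], [S → . f] }  — shift
  I1: { [A → . S B x], [A → . x S], [B → ) . S], [S → ) . x A], [S → . ) x A], [S → . A], [S → . f] }  — shift
  I2: { [S → A .] }  — reduce
  I3: { [B' → B .] }  — accept
  I4: { [A → . S B x], [A → . x S], [A → S . B x], [B → . ) S], [B → . S], [B → . x x], [B → S .], [S → . ) x A], [S → . A], [S → . f] }  — shift, reduce
  I5: { [S → f .] }  — reduce
  I6: { [A → . S B x], [A → . x S], [A → x . S], [B → x . x], [S → . ) x A], [S → . A], [S → . f] }  — shift
  I7: { [S → ) . x A] }  — shift
  I8: { [A → . S B x], [A → . x S], [A → S . B x], [A → x S .], [B → . ) S], [B → . S], [B → . x x], [S → . ) x A], [S → . A], [S → . f] }  — shift, reduce
  I9: { [A → . S B x], [A → . x S], [A → x . S], [B → x x .], [S → . ) x A], [S → . A], [S → . f] }  — shift, reduce
  I10: { [A → . S B x], [A → . x S], [A → x . S], [S → . ) x A], [S → . A], [S → . f] }  — shift
  I11: { [A → S B . x] }  — shift
  I12: { [A → S B x .] }  — reduce
  I13: { [A → . S B x], [A → . x S], [S → ) x . A], [S → . ) x A], [S → . A], [S → . f] }  — shift
  I14: { [S → ) x A .], [S → A .] }  — 2 reduces
  I15: { [A → . S B x], [A → . x S], [A → S . B x], [B → . ) S], [B → . S], [B → . x x], [S → . ) x A], [S → . A], [S → . f] }  — shift
  I16: { [A → . S B x], [A → . x S], [A → S . B x], [B → ) S .], [B → . ) S], [B → . S], [B → . x x], [S → . ) x A], [S → . A], [S → . f] }  — shift, reduce
  I17: { [A → . S B x], [A → . x S], [A → x . S], [S → ) x . A], [S → . ) x A], [S → . A], [S → . f] }  — shift

I4 contains reduce item [B → S .] and shift items [A → . x S], [B → . ) S], [B → . x x], [S → . ) x A], [S → . f] — shift-reduce conflict.
I8 contains reduce item [A → x S .] and shift items [A → . x S], [B → . ) S], [B → . x x], [S → . ) x A], [S → . f] — shift-reduce conflict.
I9 contains reduce item [B → x x .] and shift items [A → . x S], [S → . ) x A], [S → . f] — shift-reduce conflict.
I16 contains reduce item [B → ) S .] and shift items [A → . x S], [B → . ) S], [B → . x x], [S → . ) x A], [S → . f] — shift-reduce conflict.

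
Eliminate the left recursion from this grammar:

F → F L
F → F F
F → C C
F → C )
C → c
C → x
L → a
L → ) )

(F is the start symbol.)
F → C C F'
F → C ) F'
F' → L F'
F' → F F'
F' → ε
C → c
C → x
L → a
L → ) )

F is directly left-recursive. The standard transformation for
  A → A α₁ | ... | A α_m | β₁ | ... | β_n
is
  A  → β₁ A' | ... | β_n A'
  A' → α₁ A' | ... | α_m A' | ε

F → C C becomes F → C C F'
F → C ) becomes F → C ) F'
F → F L becomes F' → L F'
F → F F becomes F' → F F'
Add F' → ε

Productions for other non-terminals are unchanged:
  C → c
  C → x
  L → a
  L → ) )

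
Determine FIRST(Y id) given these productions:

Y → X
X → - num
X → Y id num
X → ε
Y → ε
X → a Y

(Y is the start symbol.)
FIRST sets of the non-terminals involved (from the grammar, by fixed-point iteration):
  FIRST(Y) = { '-', 'a', 'id', ε }

To compute FIRST(Y id), process the symbols left to right:
Symbol Y is a non-terminal. Add FIRST(Y) \ {ε} = { '-', 'a', 'id' }
Y is nullable (ε ∈ FIRST(Y)), continue to the next symbol.
Symbol id is a terminal. Add 'id' and stop.
FIRST(Y id) = { '-', 'a', 'id' }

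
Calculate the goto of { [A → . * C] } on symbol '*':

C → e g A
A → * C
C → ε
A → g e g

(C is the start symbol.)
{ [A → * . C], [C → . e g A], [C → .] }

GOTO(I, '*') = CLOSURE({ [A → αX.β] : [A → α.Xβ] ∈ I, X = '*' })

Items with dot before '*', with the dot advanced:
  [A → . * C] → [A → * . C]
Closure of the advanced items:
  [A → * . C] has the dot before C: add [C → . e g A], [C → .]

GOTO = { [A → * . C], [C → . e g A], [C → .] }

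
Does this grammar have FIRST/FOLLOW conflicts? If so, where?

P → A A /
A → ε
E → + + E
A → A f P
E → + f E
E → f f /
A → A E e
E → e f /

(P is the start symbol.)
Yes. A → A f P with FOLLOW(A) on { '+', 'e', 'f' }; A → A E e with FOLLOW(A) on { '+', 'e', 'f' }

Nullable non-terminals: A.
FIRST sets used below: FIRST(A) = { '+', 'e', 'f', ε }, FIRST(E) = { '+', 'e', 'f' }

A: nullable alternative(s) A → ε; FOLLOW(A) = { '+', '/', 'e', 'f' }
  A → ε: FIRST \ {ε} = { } — this is the only nullable alternative, skip
  A → A f P: FIRST \ {ε} = { '+', 'e', 'f' } — overlaps FOLLOW(A) on { '+', 'e', 'f' }: CONFLICT
  A → A E e: FIRST \ {ε} = { '+', 'e', 'f' } — overlaps FOLLOW(A) on { '+', 'e', 'f' }: CONFLICT

E, P have no nullable alternative, so no FIRST/FOLLOW check is needed there.

So the grammar has 2 FIRST/FOLLOW conflicts (marked CONFLICT above).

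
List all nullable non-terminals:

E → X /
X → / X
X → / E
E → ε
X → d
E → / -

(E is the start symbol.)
A non-terminal is nullable if it can derive ε (the empty string): either it has an ε-production, or it has a production whose right-hand side consists entirely of nullable non-terminals.

ε-productions: E → ε
So E is immediately nullable.
No further non-terminal can be added: every production for the remaining non-terminals contains a terminal or a non-nullable non-terminal.
Nullable = { 'E' }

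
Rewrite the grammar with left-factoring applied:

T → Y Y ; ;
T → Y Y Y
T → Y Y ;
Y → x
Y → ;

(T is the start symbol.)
T → Y Y T'
T' → ; T''
T'' → ;
T'' → ε
T' → Y
Y → x
Y → ;

Left-factoring transforms A → αβ₁ | αβ₂ into A → αA' and A' → β₁ | β₂
(α is the longest common prefix among the alternatives). Repeat until
no nonterminal has two alternatives with a common prefix.

Round 1: T has alternatives sharing prefix 'Y Y'. Introduce T': T → Y Y T'
  Add: T' → ; ;
  Add: T' → Y
  Add: T' → ;

Round 2: T' has alternatives sharing prefix ';'. Introduce T'': T' → ; T''
  Add: T'' → ;
  Add: T'' → ε

No remaining common prefixes — done.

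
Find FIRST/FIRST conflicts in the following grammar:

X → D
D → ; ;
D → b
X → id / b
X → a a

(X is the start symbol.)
No FIRST/FIRST conflicts.

A FIRST/FIRST conflict occurs when two productions N → α and N → β for the same non-terminal have FIRST(α) ∩ FIRST(β) ≠ ∅ (with ε ∈ FIRST of a nullable right-hand side, so two nullable alternatives also conflict).

FIRST sets of the non-terminals at (or reachable through a nullable prefix from) the front of some alternative:
  FIRST(D) = { ';', 'b' }

Productions for X:
  X → D: FIRST = { ';', 'b' }
  X → id / b: FIRST = { 'id' }
  X → a a: FIRST = { 'a' }
Productions for D:
  D → ; ;: FIRST = { ';' }
  D → b: FIRST = { 'b' }

All alternatives of each non-terminal have pairwise disjoint FIRST sets.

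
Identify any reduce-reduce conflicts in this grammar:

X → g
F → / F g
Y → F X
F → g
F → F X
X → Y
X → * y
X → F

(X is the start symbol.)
Yes — I6: [F → g .] vs [X → g .]; I7: [F → F X .] vs [Y → F X .]; I11: [F → / F g .] vs [F → g .]

A reduce-reduce conflict occurs when an LR(0) state has two complete items [A → α .] and [B → β .] — both call for a reduction, and with no lookahead the parser cannot choose between them.

Augment with X' → X and build the canonical LR(0) collection (I0 = CLOSURE({[X' → . X]}), then GOTO on every symbol after a dot until no new states appear). It has 13 states:
  I0: { [F → . / F g], [F → . F X], [F → . g], [X → . * y], [X → . F], [X → . Y], [X → . g], [X' → . X], [Y → . F X] }  — shift
  I1: { [X → * . y] }  — shift
  I2: { [F → . / F g], [F → . F X], [F → . g], [F → / . F g] }  — shift
  I3: { [F → . / F g], [F → . F X], [F → . g], [F → F . X], [X → . * y], [X → . F], [X → . Y], [X → . g], [X → F .], [Y → . F X], [Y → F . X] }  — shift, reduce
  I4: { [X' → X .] }  — accept
  I5: { [X → Y .] }  — reduce
  I6: { [F → g .], [X → g .] }  — 2 reduces
  I7: { [F → F X .], [Y → F X .] }  — 2 reduces
  I8: { [F → . / F g], [F → . F X], [F → . g], [F → / F . g], [F → F . X], [X → . * y], [X → . F], [X → . Y], [X → . g], [Y → . F X] }  — shift
  I9: { [F → g .] }  — reduce
  I10: { [F → F X .] }  — reduce
  I11: { [F → / F g .], [F → g .], [X → g .] }  — 3 reduces
  I12: { [X → * y .] }  — reduce

I6 contains complete items [F → g .], [X → g .] — reduce-reduce conflict.
I7 contains complete items [F → F X .], [Y → F X .] — reduce-reduce conflict.
I11 contains complete items [F → / F g .], [F → g .], [X → g .] — reduce-reduce conflict.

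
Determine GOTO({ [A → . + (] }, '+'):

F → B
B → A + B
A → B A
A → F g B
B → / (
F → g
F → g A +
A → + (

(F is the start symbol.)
GOTO(I, '+') = CLOSURE({ [A → αX.β] : [A → α.Xβ] ∈ I, X = '+' })

Items with dot before '+', with the dot advanced:
  [A → . + (] → [A → + . (]
Closure adds nothing (no advanced item has the dot before a non-terminal).

GOTO = { [A → + . (] }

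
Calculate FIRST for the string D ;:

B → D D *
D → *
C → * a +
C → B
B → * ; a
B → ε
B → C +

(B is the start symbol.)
FIRST sets of the non-terminals involved (from the grammar, by fixed-point iteration):
  FIRST(D) = { '*' }

To compute FIRST(D ;), process the symbols left to right:
Symbol D is a non-terminal. Add FIRST(D) \ {ε} = { '*' }
D is not nullable (ε ∉ FIRST(D)), so stop here.
FIRST(D ;) = { '*' }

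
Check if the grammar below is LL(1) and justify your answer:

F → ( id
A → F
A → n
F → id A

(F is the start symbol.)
A grammar is LL(1) if for each non-terminal N with multiple productions, the predict sets of those productions are pairwise disjoint, where PREDICT(N → α) = (FIRST(α) \ {ε}) ∪ (FOLLOW(N) if α ⇒* ε).

Relevant sets:
  FIRST(F) = { '(', 'id' }

For F:
  PREDICT(F → '(' id) = { '(' }
  PREDICT(F → id A) = { 'id' }
For A:
  PREDICT(A → F) = { '(', 'id' }
  PREDICT(A → n) = { 'n' }

All predict sets are disjoint. The grammar IS LL(1).

Answer: Yes, the grammar is LL(1).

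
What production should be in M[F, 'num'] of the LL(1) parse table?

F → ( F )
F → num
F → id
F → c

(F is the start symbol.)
To find M[F, 'num'], we find productions for F where 'num' is in the predict set (PREDICT(N → α) = (FIRST(α) \ {ε}) ∪ (FOLLOW(N) if α ⇒* ε)).

F → ( F ): PREDICT = { '(' }
F → num: PREDICT = { 'num' }
  'num' is in predict set, so this production goes in M[F, 'num']
F → id: PREDICT = { 'id' }
F → c: PREDICT = { 'c' }

M[F, 'num'] = F → num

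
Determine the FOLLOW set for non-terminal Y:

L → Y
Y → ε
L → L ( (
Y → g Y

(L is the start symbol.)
In L → Y: Y is at the end, add FOLLOW(L)
In Y → g Y: Y is at the end; this adds FOLLOW(Y) to itself — nothing new

The FOLLOW sets referred to above (computed the same way, to a fixed point):
  FOLLOW(L) = { $, '(' }

Taking the union: FOLLOW(Y) = { $, '(' }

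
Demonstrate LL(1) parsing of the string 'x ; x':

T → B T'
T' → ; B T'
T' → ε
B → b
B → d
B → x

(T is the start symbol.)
LL(1) parsing maintains a stack (initially the start symbol over $) and the input. At each step: if the stack top is a terminal, match it against the current input token; if it is a non-terminal N, replace it with the RHS of M[N, lookahead] (the unique production whose predict set contains the lookahead).

Stack is shown with the top on the left.

Stack     Input    Action
-------------------------
T $       x ; x $  output T → B T'
B T' $    x ; x $  output B → x
x T' $    x ; x $  match 'x'
T' $      ; x $    output T' → ; B T'
; B T' $  ; x $    match ';'
B T' $    x $      output B → x
x T' $    x $      match 'x'
T' $      $        output T' → ε
$         $        accept

The string is accepted.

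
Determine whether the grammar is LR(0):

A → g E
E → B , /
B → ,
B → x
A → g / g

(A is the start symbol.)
A grammar is LR(0) if no state in the canonical LR(0) collection has:
  - both a shift item (dot before a terminal) and a complete item (shift-reduce conflict), or
  - two or more complete items (reduce-reduce conflict; the accept item [A' → A .] counts as a complete item here).

Augment with A' → A and build the canonical LR(0) collection (I0 = CLOSURE({[A' → . A]}), then GOTO on every symbol after a dot until no new states appear). It has 11 states:
  I0: { [A → . g / g], [A → . g E], [A' → . A] }  — shift
  I1: { [A' → A .] }  — accept
  I2: { [A → g . / g], [A → g . E], [B → . ,], [B → . x], [E → . B , /] }  — shift
  I3: { [B → , .] }  — reduce
  I4: { [A → g / . g] }  — shift
  I5: { [E → B . , /] }  — shift
  I6: { [A → g E .] }  — reduce
  I7: { [B → x .] }  — reduce
  I8: { [E → B , . /] }  — shift
  I9: { [E → B , / .] }  — reduce
  I10: { [A → g / g .] }  — reduce

Every state is either a pure shift/goto state or contains exactly one complete item and nothing to shift — no conflicts. The grammar is LR(0).

Answer: Yes, the grammar is LR(0)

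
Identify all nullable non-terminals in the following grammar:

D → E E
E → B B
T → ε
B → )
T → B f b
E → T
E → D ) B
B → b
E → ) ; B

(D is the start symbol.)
A non-terminal is nullable if it can derive ε (the empty string): either it has an ε-production, or it has a production whose right-hand side consists entirely of nullable non-terminals.

ε-productions: T → ε
So T is immediately nullable.
E → T: every symbol on the right is nullable, so E is nullable too.
D → E E: every symbol on the right is nullable, so D is nullable too.
No further non-terminal can be added: every production for the remaining non-terminals contains a terminal or a non-nullable non-terminal.
Nullable = { 'D', 'E', 'T' }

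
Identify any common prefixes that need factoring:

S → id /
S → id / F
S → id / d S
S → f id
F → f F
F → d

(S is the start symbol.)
Left-factoring is needed when two productions for the same non-terminal
share a common prefix on the right-hand side.

Productions for S:
  S → id /
  S → id / F
  S → id / d S
  S → f id
Productions for F:
  F → f F
  F → d

Found common prefix 'id /' in productions for S

Answer: Yes, S has productions with common prefix 'id /'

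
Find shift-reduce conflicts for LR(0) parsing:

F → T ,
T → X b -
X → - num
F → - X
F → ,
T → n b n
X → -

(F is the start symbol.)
Yes — I2: [X → - .] vs [X → . -]; I12: [X → - .] vs [X → - . num]

Augment with F' → F and build the canonical LR(0) collection (I0 = CLOSURE({[F' → . F]}), then GOTO on every symbol after a dot until no new states appear). It has 15 states:
  I0: { [F → . ,], [F → . - X], [F → . T ,], [F' → . F], [T → . X b -], [T → . n b n], [X → . - num], [X → . -] }  — shift
  I1: { [F → , .] }  — reduce
  I2: { [F → - . X], [X → - . num], [X → - .], [X → . - num], [X → . -] }  — shift, reduce
  I3: { [F' → F .] }  — accept
  I4: { [F → T . ,] }  — shift
  I5: { [T → X . b -] }  — shift
  I6: { [T → n . b n] }  — shift
  I7: { [T → n b . n] }  — shift
  I8: { [T → n b n .] }  — reduce
  I9: { [T → X b . -] }  — shift
  I10: { [T → X b - .] }  — reduce
  I11: { [F → T , .] }  — reduce
  I12: { [X → - . num], [X → - .] }  — shift, reduce
  I13: { [F → - X .] }  — reduce
  I14: { [X → - num .] }  — reduce

I2 contains reduce item [X → - .] and shift items [X → . -], [X → . - num], [X → - . num] — shift-reduce conflict.
I12 contains reduce item [X → - .] and shift item [X → - . num] — shift-reduce conflict.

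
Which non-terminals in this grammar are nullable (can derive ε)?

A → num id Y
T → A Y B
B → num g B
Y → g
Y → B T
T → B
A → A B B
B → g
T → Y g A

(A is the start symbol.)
A non-terminal is nullable if it can derive ε (the empty string): either it has an ε-production, or it has a production whose right-hand side consists entirely of nullable non-terminals.

There are no ε-productions, so no non-terminal can derive ε.
No non-terminals are nullable.

Answer: None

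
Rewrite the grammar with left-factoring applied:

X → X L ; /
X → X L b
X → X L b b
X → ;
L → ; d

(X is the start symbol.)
Left-factoring transforms A → αβ₁ | αβ₂ into A → αA' and A' → β₁ | β₂
(α is the longest common prefix among the alternatives). Repeat until
no nonterminal has two alternatives with a common prefix.

Round 1: X has alternatives sharing prefix 'X L'. Introduce X': X → X L X'
  Add: X' → ; /
  Add: X' → b
  Add: X' → b b

Round 2: X' has alternatives sharing prefix 'b'. Introduce X'': X' → b X''
  Add: X'' → ε
  Add: X'' → b

No remaining common prefixes — done.

Resulting grammar:
X → X L X'
X' → ; /
X' → b X''
X'' → ε
X'' → b
X → ;
L → ; d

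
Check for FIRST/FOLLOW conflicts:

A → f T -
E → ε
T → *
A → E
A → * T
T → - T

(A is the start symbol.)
No FIRST/FOLLOW conflicts.

A FIRST/FOLLOW conflict occurs when a non-terminal N has a nullable alternative N → β (β ⇒* ε) and another alternative N → α with FIRST(α) ∩ FOLLOW(N) ≠ ∅: on such a lookahead the parser cannot decide between expanding α and letting N vanish via β.

Nullable non-terminals: A, E.
FIRST sets used below: FIRST(E) = { ε }

A: nullable alternative(s) A → E; FOLLOW(A) = { $ }
  A → f T -: FIRST \ {ε} = { 'f' } — disjoint from FOLLOW(A)
  A → E: FIRST \ {ε} = { } — this is the only nullable alternative, skip
  A → * T: FIRST \ {ε} = { '*' } — disjoint from FOLLOW(A)
E has a nullable alternative but only one production, so nothing to check.

T has no nullable alternative, so no FIRST/FOLLOW check is needed there.

No FIRST/FOLLOW conflicts found.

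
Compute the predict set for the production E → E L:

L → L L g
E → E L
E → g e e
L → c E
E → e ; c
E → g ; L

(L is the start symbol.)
PREDICT(E → E L) = (FIRST(RHS) \ {ε}) ∪ (FOLLOW(E) if ε ∈ FIRST(RHS), i.e. RHS ⇒* ε)
FIRST(E) = { 'e', 'g' }
FIRST(E L) = { 'e', 'g' }
ε ∉ FIRST(E L), so FOLLOW(E) is not added.
PREDICT(E → E L) = { 'e', 'g' }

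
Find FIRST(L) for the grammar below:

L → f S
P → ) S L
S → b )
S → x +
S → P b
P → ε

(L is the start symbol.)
{ 'f' }

From L → f S:
  - f is a terminal: add 'f' and stop

Collecting: FIRST(L) = { 'f' }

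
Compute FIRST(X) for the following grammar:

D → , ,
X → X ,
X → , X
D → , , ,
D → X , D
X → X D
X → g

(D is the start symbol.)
{ ',', 'g' }

From X → X ,:
  - X is the symbol being defined: contributes nothing new
    X is not nullable, so stop
From X → , X:
  - ',' is a terminal: add ',' and stop
From X → X D:
  - X is the symbol being defined: contributes nothing new
    X is not nullable, so stop
From X → g:
  - g is a terminal: add 'g' and stop

Collecting: FIRST(X) = { ',', 'g' }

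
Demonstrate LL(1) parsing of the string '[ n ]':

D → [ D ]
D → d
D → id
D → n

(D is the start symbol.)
LL(1) parsing maintains a stack (initially the start symbol over $) and the input. At each step: if the stack top is a terminal, match it against the current input token; if it is a non-terminal N, replace it with the RHS of M[N, lookahead] (the unique production whose predict set contains the lookahead).

Stack is shown with the top on the left.

Stack    Input    Action
------------------------
D $      [ n ] $  output D → [ D ]
[ D ] $  [ n ] $  match '['
D ] $    n ] $    output D → n
n ] $    n ] $    match 'n'
] $      ] $      match ']'
$        $        accept

The string is accepted.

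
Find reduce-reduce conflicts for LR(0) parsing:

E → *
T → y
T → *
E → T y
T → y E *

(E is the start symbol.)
Augment with E' → E and build the canonical LR(0) collection (I0 = CLOSURE({[E' → . E]}), then GOTO on every symbol after a dot until no new states appear). It has 8 states:
  I0: { [E → . *], [E → . T y], [E' → . E], [T → . *], [T → . y E *], [T → . y] }  — shift
  I1: { [E → * .], [T → * .] }  — 2 reduces
  I2: { [E' → E .] }  — accept
  I3: { [E → T . y] }  — shift
  I4: { [E → . *], [E → . T y], [T → . *], [T → . y E *], [T → . y], [T → y . E *], [T → y .] }  — shift, reduce
  I5: { [T → y E . *] }  — shift
  I6: { [T → y E * .] }  — reduce
  I7: { [E → T y .] }  — reduce

I1 contains complete items [E → * .], [T → * .] — reduce-reduce conflict.

Answer: Yes — I1: [E → * .] vs [T → * .]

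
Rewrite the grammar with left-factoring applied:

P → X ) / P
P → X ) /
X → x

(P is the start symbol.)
P → X ) / P'
P' → P
P' → ε
X → x

Left-factoring transforms A → αβ₁ | αβ₂ into A → αA' and A' → β₁ | β₂
(α is the longest common prefix among the alternatives). Repeat until
no nonterminal has two alternatives with a common prefix.

Round 1: P has alternatives sharing prefix 'X ) /'. Introduce P': P → X ) / P'
  Add: P' → P
  Add: P' → ε

No remaining common prefixes — done.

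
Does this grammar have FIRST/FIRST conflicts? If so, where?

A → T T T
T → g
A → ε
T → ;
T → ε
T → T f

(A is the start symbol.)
Yes. A → T T T / A → ε on { ε }; T → g / T → T f on { 'g' }; T → ';' / T → T f on { ';' }

A FIRST/FIRST conflict occurs when two productions N → α and N → β for the same non-terminal have FIRST(α) ∩ FIRST(β) ≠ ∅ (with ε ∈ FIRST of a nullable right-hand side, so two nullable alternatives also conflict).

FIRST sets of the non-terminals at (or reachable through a nullable prefix from) the front of some alternative:
  FIRST(T) = { ';', 'f', 'g', ε }

Productions for A:
  A → T T T: FIRST = { ';', 'f', 'g', ε }
  A → ε: FIRST = { ε }
Productions for T:
  T → g: FIRST = { 'g' }
  T → ;: FIRST = { ';' }
  T → ε: FIRST = { ε }
  T → T f: FIRST = { ';', 'f', 'g' }

Conflict for A: A → T T T and A → ε
  Overlap: { ε }
Conflict for T: T → g and T → T f
  Overlap: { 'g' }
Conflict for T: T → ; and T → T f
  Overlap: { ';' }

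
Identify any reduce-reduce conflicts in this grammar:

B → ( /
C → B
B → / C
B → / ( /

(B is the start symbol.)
A reduce-reduce conflict occurs when an LR(0) state has two complete items [A → α .] and [B → β .] — both call for a reduction, and with no lookahead the parser cannot choose between them.

Augment with B' → B and build the canonical LR(0) collection (I0 = CLOSURE({[B' → . B]}), then GOTO on every symbol after a dot until no new states appear). It has 9 states:
  I0: { [B → . ( /], [B → . / ( /], [B → . / C], [B' → . B] }  — shift
  I1: { [B → ( . /] }  — shift
  I2: { [B → . ( /], [B → . / ( /], [B → . / C], [B → / . ( /], [B → / . C], [C → . B] }  — shift
  I3: { [B' → B .] }  — accept
  I4: { [B → ( . /], [B → / ( . /] }  — shift
  I5: { [C → B .] }  — reduce
  I6: { [B → / C .] }  — reduce
  I7: { [B → ( / .], [B → / ( / .] }  — 2 reduces
  I8: { [B → ( / .] }  — reduce

I7 contains complete items [B → ( / .], [B → / ( / .] — reduce-reduce conflict.

Answer: Yes — I7: [B → ( / .] vs [B → / ( / .]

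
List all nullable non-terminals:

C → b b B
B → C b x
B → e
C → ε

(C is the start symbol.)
{ 'C' }

A non-terminal is nullable if it can derive ε (the empty string): either it has an ε-production, or it has a production whose right-hand side consists entirely of nullable non-terminals.

ε-productions: C → ε
So C is immediately nullable.
No further non-terminal can be added: every production for the remaining non-terminals contains a terminal or a non-nullable non-terminal.
Nullable = { 'C' }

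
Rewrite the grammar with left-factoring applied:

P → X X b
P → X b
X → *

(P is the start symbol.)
Left-factoring transforms A → αβ₁ | αβ₂ into A → αA' and A' → β₁ | β₂
(α is the longest common prefix among the alternatives). Repeat until
no nonterminal has two alternatives with a common prefix.

Round 1: P has alternatives sharing prefix 'X'. Introduce P': P → X P'
  Add: P' → X b
  Add: P' → b

No remaining common prefixes — done.

Resulting grammar:
P → X P'
P' → X b
P' → b
X → *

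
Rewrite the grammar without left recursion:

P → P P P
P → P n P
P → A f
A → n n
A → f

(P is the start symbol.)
P → A f P'
P' → P P P'
P' → n P P'
P' → ε
A → n n
A → f

P is directly left-recursive. The standard transformation for
  A → A α₁ | ... | A α_m | β₁ | ... | β_n
is
  A  → β₁ A' | ... | β_n A'
  A' → α₁ A' | ... | α_m A' | ε

P → A f becomes P → A f P'
P → P P P becomes P' → P P P'
P → P n P becomes P' → n P P'
Add P' → ε

Productions for other non-terminals are unchanged:
  A → n n
  A → f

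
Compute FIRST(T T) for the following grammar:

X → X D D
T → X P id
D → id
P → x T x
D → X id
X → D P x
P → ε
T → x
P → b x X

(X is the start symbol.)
{ 'id', 'x' }

FIRST sets of the non-terminals involved (from the grammar, by fixed-point iteration):
  FIRST(T) = { 'id', 'x' }

To compute FIRST(T T), process the symbols left to right:
Symbol T is a non-terminal. Add FIRST(T) \ {ε} = { 'id', 'x' }
T is not nullable (ε ∉ FIRST(T)), so stop here.
FIRST(T T) = { 'id', 'x' }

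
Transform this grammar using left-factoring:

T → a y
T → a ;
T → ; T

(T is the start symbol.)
Left-factoring transforms A → αβ₁ | αβ₂ into A → αA' and A' → β₁ | β₂
(α is the longest common prefix among the alternatives). Repeat until
no nonterminal has two alternatives with a common prefix.

Round 1: T has alternatives sharing prefix 'a'. Introduce T': T → a T'
  Add: T' → y
  Add: T' → ;

No remaining common prefixes — done.

Resulting grammar:
T → a T'
T' → y
T' → ;
T → ; T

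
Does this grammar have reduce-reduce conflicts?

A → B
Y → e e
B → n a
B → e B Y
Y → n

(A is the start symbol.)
Augment with A' → A and build the canonical LR(0) collection (I0 = CLOSURE({[A' → . A]}), then GOTO on every symbol after a dot until no new states appear). It has 11 states:
  I0: { [A → . B], [A' → . A], [B → . e B Y], [B → . n a] }  — shift
  I1: { [A' → A .] }  — accept
  I2: { [A → B .] }  — reduce
  I3: { [B → . e B Y], [B → . n a], [B → e . B Y] }  — shift
  I4: { [B → n . a] }  — shift
  I5: { [B → n a .] }  — reduce
  I6: { [B → e B . Y], [Y → . e e], [Y → . n] }  — shift
  I7: { [B → e B Y .] }  — reduce
  I8: { [Y → e . e] }  — shift
  I9: { [Y → n .] }  — reduce
  I10: { [Y → e e .] }  — reduce

No state contains more than one complete item.

Answer: No reduce-reduce conflicts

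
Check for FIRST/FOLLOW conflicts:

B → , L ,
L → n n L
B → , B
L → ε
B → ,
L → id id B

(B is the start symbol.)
No FIRST/FOLLOW conflicts.

Nullable non-terminals: L.

L: nullable alternative(s) L → ε; FOLLOW(L) = { ',' }
  L → n n L: FIRST \ {ε} = { 'n' } — disjoint from FOLLOW(L)
  L → ε: FIRST \ {ε} = { } — this is the only nullable alternative, skip
  L → id id B: FIRST \ {ε} = { 'id' } — disjoint from FOLLOW(L)

B has no nullable alternative, so no FIRST/FOLLOW check is needed there.

No FIRST/FOLLOW conflicts found.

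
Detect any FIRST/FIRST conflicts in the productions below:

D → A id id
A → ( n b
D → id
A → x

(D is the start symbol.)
No FIRST/FIRST conflicts.

FIRST sets of the non-terminals at (or reachable through a nullable prefix from) the front of some alternative:
  FIRST(A) = { '(', 'x' }

Productions for D:
  D → A id id: FIRST = { '(', 'x' }
  D → id: FIRST = { 'id' }
Productions for A:
  A → ( n b: FIRST = { '(' }
  A → x: FIRST = { 'x' }

All alternatives of each non-terminal have pairwise disjoint FIRST sets.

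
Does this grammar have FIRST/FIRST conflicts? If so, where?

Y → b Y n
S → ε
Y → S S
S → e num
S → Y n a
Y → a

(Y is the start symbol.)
FIRST sets of the non-terminals at (or reachable through a nullable prefix from) the front of some alternative:
  FIRST(S) = { 'a', 'b', 'e', 'n', ε }
  FIRST(Y) = { 'a', 'b', 'e', 'n', ε }

Productions for Y:
  Y → b Y n: FIRST = { 'b' }
  Y → S S: FIRST = { 'a', 'b', 'e', 'n', ε }
  Y → a: FIRST = { 'a' }
Productions for S:
  S → ε: FIRST = { ε }
  S → e num: FIRST = { 'e' }
  S → Y n a: FIRST = { 'a', 'b', 'e', 'n' }

Conflict for Y: Y → b Y n and Y → S S
  Overlap: { 'b' }
Conflict for Y: Y → S S and Y → a
  Overlap: { 'a' }
Conflict for S: S → e num and S → Y n a
  Overlap: { 'e' }

Answer: Yes. Y → b Y n / Y → S S on { 'b' }; Y → S S / Y → a on { 'a' }; S → e num / S → Y n a on { 'e' }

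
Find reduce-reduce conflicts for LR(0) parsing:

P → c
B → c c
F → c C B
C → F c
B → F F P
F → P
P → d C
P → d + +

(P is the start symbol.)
A reduce-reduce conflict occurs when an LR(0) state has two complete items [A → α .] and [B → β .] — both call for a reduction, and with no lookahead the parser cannot choose between them.

Augment with P' → P and build the canonical LR(0) collection (I0 = CLOSURE({[P' → . P]}), then GOTO on every symbol after a dot until no new states appear). It has 18 states:
  I0: { [P → . c], [P → . d + +], [P → . d C], [P' → . P] }  — shift
  I1: { [P' → P .] }  — accept
  I2: { [P → c .] }  — reduce
  I3: { [C → . F c], [F → . P], [F → . c C B], [P → . c], [P → . d + +], [P → . d C], [P → d . + +], [P → d . C] }  — shift
  I4: { [P → d + . +] }  — shift
  I5: { [P → d C .] }  — reduce
  I6: { [C → F . c] }  — shift
  I7: { [F → P .] }  — reduce
  I8: { [C → . F c], [F → . P], [F → . c C B], [F → c . C B], [P → . c], [P → . d + +], [P → . d C], [P → c .] }  — shift, reduce
  I9: { [B → . F F P], [B → . c c], [F → . P], [F → . c C B], [F → c C . B], [P → . c], [P → . d + +], [P → . d C] }  — shift
  I10: { [F → c C B .] }  — reduce
  I11: { [B → F . F P], [F → . P], [F → . c C B], [P → . c], [P → . d + +], [P → . d C] }  — shift
  I12: { [B → c . c], [C → . F c], [F → . P], [F → . c C B], [F → c . C B], [P → . c], [P → . d + +], [P → . d C], [P → c .] }  — shift, reduce
  I13: { [B → c c .], [C → . F c], [F → . P], [F → . c C B], [F → c . C B], [P → . c], [P → . d + +], [P → . d C], [P → c .] }  — shift, 2 reduces
  I14: { [B → F F . P], [P → . c], [P → . d + +], [P → . d C] }  — shift
  I15: { [B → F F P .] }  — reduce
  I16: { [C → F c .] }  — reduce
  I17: { [P → d + + .] }  — reduce

I13 contains complete items [B → c c .], [P → c .] — reduce-reduce conflict.

Answer: Yes — I13: [B → c c .] vs [P → c .]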